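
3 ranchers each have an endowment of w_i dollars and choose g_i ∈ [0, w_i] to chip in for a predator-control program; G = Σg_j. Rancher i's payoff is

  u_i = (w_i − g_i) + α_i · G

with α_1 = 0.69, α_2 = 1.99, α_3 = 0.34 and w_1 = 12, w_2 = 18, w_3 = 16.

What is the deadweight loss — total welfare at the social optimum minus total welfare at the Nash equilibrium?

56.56

∂u_i/∂g_i = α_i − 1, so rancher i contributes w_i if α_i > 1, else 0.
α_i > 1 for i ∈ {2}; NE contributions (0, 18, 0), G = 18.
W^NE = Σw_i − G^NE + (Σα_i)·G^NE = 46 + 2.02·18 = 82.36.
Planner: ∂(Σu_j)/∂g_i = Σα_j − 1 = 2.02 > 0, so everyone contributes w_i; G^SO = 46, W^SO = 46 + 2.02·46 = 138.92.
Deadweight loss = 56.56.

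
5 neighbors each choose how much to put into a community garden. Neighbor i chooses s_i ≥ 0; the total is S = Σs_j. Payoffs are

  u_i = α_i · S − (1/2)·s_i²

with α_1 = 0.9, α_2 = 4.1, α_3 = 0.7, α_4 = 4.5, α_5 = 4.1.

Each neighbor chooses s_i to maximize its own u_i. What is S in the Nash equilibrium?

14.3

Neighbor i's FOC: ∂u_i/∂s_i = α_i − s_i = 0, so s_i* = α_i.
NE contributions = (0.9, 4.1, 0.7, 4.5, 4.1); S = 14.3.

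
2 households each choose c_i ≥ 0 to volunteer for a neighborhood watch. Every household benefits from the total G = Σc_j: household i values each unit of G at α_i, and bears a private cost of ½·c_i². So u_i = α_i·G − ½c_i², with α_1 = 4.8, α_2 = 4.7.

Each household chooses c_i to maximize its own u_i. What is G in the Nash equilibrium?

9.5

Household i's FOC: ∂u_i/∂c_i = α_i − c_i = 0, so c_i* = α_i.
NE contributions = (4.8, 4.7); G = 9.5.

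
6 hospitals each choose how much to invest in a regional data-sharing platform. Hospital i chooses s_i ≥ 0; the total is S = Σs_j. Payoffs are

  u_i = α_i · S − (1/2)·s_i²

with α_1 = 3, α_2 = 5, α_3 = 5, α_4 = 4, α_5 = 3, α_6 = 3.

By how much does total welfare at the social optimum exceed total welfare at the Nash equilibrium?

1104.5

Hospital i's FOC: ∂u_i/∂s_i = α_i − s_i = 0, so s_i* = α_i.
NE contributions = (3, 5, 5, 4, 3, 3); S = 23.
W^NE = (Σα)·S − ½Σα_i² = 23² − ½·93 = 482.5.
Planner sets s_i = Σα_j = 23 for every i, so S^SO = 6·23 = 138.
W^SO = (Σα)·S^SO − ½·6·(Σα)² = (6/2)·23² = 1587.
Deadweight loss = W^SO − W^NE = 1104.5.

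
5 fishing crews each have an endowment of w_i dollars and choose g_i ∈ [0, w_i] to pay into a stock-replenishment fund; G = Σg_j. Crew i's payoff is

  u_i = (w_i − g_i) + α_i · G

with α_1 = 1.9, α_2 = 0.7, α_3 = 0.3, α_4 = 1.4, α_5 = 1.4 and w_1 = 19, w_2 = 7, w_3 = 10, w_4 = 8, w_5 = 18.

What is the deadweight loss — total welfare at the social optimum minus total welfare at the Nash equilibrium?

79.9

∂u_i/∂g_i = α_i − 1, so crew i contributes w_i if α_i > 1, else 0.
α_i > 1 for i ∈ {1, 4, 5}; NE contributions (19, 0, 0, 8, 18), G = 45.
W^NE = Σw_i − G^NE + (Σα_i)·G^NE = 62 + 4.7·45 = 273.5.
Planner: ∂(Σu_j)/∂g_i = Σα_j − 1 = 4.7 > 0, so everyone contributes w_i; G^SO = 62, W^SO = 62 + 4.7·62 = 353.4.
Deadweight loss = 79.9.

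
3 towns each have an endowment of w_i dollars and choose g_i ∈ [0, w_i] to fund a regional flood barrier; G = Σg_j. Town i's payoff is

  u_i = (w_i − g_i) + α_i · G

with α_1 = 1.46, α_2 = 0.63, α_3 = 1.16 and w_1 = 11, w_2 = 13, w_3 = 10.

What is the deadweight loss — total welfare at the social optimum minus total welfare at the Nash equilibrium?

∂u_i/∂g_i = α_i − 1, so town i contributes w_i if α_i > 1, else 0.
α_i > 1 for i ∈ {1, 3}; NE contributions (11, 0, 10), G = 21.
W^NE = Σw_i − G^NE + (Σα_i)·G^NE = 34 + 2.25·21 = 81.25.
Planner: ∂(Σu_j)/∂g_i = Σα_j − 1 = 2.25 > 0, so everyone contributes w_i; G^SO = 34, W^SO = 34 + 2.25·34 = 110.5.
Deadweight loss = 29.25.

29.25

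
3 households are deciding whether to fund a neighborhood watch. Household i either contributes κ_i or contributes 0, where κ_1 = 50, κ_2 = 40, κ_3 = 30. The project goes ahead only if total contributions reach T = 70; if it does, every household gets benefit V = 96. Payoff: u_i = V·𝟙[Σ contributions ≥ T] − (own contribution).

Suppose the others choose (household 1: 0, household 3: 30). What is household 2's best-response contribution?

Others' total = 30. Contributing 40 brings total to 70 ≥ 70: gain V − κ_2 = 56.
Best response: 40.

40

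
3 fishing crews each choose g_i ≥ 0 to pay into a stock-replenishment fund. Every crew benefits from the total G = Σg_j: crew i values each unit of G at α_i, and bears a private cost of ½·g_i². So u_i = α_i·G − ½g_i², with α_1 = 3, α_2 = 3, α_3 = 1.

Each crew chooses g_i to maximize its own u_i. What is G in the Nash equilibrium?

Crew i's FOC: ∂u_i/∂g_i = α_i − g_i = 0, so g_i* = α_i.
NE contributions = (3, 3, 1); G = 7.

7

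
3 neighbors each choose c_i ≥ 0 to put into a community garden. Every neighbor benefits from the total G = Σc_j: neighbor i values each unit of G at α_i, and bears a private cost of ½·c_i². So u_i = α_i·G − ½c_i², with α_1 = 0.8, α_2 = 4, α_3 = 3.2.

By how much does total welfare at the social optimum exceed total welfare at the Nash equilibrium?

Neighbor i's FOC: ∂u_i/∂c_i = α_i − c_i = 0, so c_i* = α_i.
NE contributions = (0.8, 4, 3.2); G = 8.
W^NE = (Σα)·G − ½Σα_i² = 8² − ½·26.88 = 50.56.
Planner sets c_i = Σα_j = 8 for every i, so G^SO = 3·8 = 24.
W^SO = (Σα)·G^SO − ½·3·(Σα)² = (3/2)·8² = 96.
Deadweight loss = W^SO − W^NE = 45.44.

45.44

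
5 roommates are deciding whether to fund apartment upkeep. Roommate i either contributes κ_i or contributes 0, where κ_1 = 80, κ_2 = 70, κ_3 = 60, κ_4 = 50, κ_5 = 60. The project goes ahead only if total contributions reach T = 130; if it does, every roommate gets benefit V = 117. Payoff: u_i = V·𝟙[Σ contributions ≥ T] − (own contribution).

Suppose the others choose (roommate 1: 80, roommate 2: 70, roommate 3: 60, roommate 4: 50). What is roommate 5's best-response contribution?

0

Others' total = 260 ≥ 130; contributing adds cost 60 for no extra benefit.
Best response: 0.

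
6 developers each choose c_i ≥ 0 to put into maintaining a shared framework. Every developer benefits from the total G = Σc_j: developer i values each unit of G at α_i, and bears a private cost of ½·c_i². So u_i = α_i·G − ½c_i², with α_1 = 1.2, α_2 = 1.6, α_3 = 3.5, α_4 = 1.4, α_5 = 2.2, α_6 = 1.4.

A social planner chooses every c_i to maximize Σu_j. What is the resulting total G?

Planner FOC: ∂(Σu_j)/∂c_i = (Σα_j) − c_i = 0, so c_i^SO = Σα_j = 11.3 for every i; G^SO = 67.8.

67.8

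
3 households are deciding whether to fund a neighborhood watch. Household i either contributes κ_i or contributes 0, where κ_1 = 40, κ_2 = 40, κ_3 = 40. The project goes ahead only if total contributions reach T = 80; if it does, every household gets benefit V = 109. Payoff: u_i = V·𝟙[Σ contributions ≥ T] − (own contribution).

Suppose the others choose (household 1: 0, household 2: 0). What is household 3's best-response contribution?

0

Others' total = 0. Even contributing 40 gives 40 < 80: no benefit either way.
Best response: 0.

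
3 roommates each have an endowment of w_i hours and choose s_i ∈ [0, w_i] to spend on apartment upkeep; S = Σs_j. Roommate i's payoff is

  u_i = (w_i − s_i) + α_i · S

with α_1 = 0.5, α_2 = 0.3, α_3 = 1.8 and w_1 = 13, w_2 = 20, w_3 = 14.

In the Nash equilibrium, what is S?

∂u_i/∂s_i = α_i − 1, so roommate i contributes w_i if α_i > 1, else 0.
α_i > 1 for i ∈ {3}; NE contributions (0, 0, 14), S = 14.

14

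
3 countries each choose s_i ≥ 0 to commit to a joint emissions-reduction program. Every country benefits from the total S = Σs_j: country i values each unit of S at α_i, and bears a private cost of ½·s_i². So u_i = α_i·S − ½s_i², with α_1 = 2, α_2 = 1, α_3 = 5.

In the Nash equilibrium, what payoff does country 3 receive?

Country i's FOC: ∂u_i/∂s_i = α_i − s_i = 0, so s_i* = α_i.
NE contributions = (2, 1, 5); S = 8.
u_3 = α_3·S − ½·(s_3)² = 5·8 − ½·5² = 27.5.

27.5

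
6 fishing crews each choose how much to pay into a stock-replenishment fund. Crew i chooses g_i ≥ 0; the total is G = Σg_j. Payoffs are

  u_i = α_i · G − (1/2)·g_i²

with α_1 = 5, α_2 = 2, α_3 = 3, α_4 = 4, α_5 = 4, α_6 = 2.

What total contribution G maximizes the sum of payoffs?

Planner FOC: ∂(Σu_j)/∂g_i = (Σα_j) − g_i = 0, so g_i^SO = Σα_j = 20 for every i; G^SO = 120.

120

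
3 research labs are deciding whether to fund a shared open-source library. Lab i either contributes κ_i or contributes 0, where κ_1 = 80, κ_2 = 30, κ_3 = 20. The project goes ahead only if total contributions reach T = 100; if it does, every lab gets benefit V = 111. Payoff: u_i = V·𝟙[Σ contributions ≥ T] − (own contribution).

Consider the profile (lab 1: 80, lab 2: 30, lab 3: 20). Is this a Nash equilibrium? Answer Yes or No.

Total = 130 ≥ 100: provided.
Lab 1 (pledges 80, payoff 31): dropping to 0 → total 50, payoff 0. No gain.
Lab 2 (pledges 30, payoff 81): dropping to 0 → total 100, payoff 111. Profitable deviation.

No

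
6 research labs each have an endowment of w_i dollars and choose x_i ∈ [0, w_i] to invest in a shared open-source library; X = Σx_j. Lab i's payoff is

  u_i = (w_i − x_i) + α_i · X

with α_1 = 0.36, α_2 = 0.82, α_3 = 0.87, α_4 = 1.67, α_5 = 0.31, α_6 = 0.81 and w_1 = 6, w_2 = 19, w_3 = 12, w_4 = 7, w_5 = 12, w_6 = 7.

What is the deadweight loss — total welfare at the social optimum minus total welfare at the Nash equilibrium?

∂u_i/∂x_i = α_i − 1, so lab i contributes w_i if α_i > 1, else 0.
α_i > 1 for i ∈ {4}; NE contributions (0, 0, 0, 7, 0, 0), X = 7.
W^NE = Σw_i − X^NE + (Σα_i)·X^NE = 63 + 3.84·7 = 89.88.
Planner: ∂(Σu_j)/∂x_i = Σα_j − 1 = 3.84 > 0, so everyone contributes w_i; X^SO = 63, W^SO = 63 + 3.84·63 = 304.92.
Deadweight loss = 215.04.

215.04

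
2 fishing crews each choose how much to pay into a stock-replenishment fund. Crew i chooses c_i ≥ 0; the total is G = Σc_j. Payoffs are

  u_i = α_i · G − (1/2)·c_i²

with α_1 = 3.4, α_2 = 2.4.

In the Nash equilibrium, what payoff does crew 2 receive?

11.04

Crew i's FOC: ∂u_i/∂c_i = α_i − c_i = 0, so c_i* = α_i.
NE contributions = (3.4, 2.4); G = 5.8.
u_2 = α_2·G − ½·(c_2)² = 2.4·5.8 − ½·2.4² = 11.04.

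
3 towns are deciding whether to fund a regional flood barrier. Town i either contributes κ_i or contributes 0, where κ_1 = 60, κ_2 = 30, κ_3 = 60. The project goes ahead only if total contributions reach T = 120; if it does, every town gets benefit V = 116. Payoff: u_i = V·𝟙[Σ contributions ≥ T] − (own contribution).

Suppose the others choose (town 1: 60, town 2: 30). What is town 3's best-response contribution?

Others' total = 90. Contributing 60 brings total to 150 ≥ 120: gain V − κ_3 = 56.
Best response: 60.

60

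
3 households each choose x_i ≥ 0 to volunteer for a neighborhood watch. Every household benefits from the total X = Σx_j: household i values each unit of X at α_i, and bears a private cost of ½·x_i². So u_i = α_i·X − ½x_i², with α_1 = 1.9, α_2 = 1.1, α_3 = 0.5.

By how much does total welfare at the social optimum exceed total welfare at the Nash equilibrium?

Household i's FOC: ∂u_i/∂x_i = α_i − x_i = 0, so x_i* = α_i.
NE contributions = (1.9, 1.1, 0.5); X = 3.5.
W^NE = (Σα)·X − ½Σα_i² = 3.5² − ½·5.07 = 9.715.
Planner sets x_i = Σα_j = 3.5 for every i, so X^SO = 3·3.5 = 10.5.
W^SO = (Σα)·X^SO − ½·3·(Σα)² = (3/2)·3.5² = 18.375.
Deadweight loss = W^SO − W^NE = 8.66.

8.66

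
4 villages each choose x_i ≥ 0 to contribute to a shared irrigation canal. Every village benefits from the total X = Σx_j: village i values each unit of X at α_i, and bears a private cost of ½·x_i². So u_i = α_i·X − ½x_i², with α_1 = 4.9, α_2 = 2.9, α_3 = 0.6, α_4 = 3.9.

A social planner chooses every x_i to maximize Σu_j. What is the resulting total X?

49.2

Planner FOC: ∂(Σu_j)/∂x_i = (Σα_j) − x_i = 0, so x_i^SO = Σα_j = 12.3 for every i; X^SO = 49.2.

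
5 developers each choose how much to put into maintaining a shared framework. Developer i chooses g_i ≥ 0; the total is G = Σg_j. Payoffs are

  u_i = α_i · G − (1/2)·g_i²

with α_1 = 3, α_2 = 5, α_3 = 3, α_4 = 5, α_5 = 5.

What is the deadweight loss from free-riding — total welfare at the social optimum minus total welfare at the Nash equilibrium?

708

Developer i's FOC: ∂u_i/∂g_i = α_i − g_i = 0, so g_i* = α_i.
NE contributions = (3, 5, 3, 5, 5); G = 21.
W^NE = (Σα)·G − ½Σα_i² = 21² − ½·93 = 394.5.
Planner sets g_i = Σα_j = 21 for every i, so G^SO = 5·21 = 105.
W^SO = (Σα)·G^SO − ½·5·(Σα)² = (5/2)·21² = 1102.5.
Deadweight loss = W^SO − W^NE = 708.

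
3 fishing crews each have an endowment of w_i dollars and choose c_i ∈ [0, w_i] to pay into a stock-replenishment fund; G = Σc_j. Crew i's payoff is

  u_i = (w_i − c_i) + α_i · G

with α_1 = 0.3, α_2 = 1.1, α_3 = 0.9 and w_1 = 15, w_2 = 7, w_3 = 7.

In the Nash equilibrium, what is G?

7

∂u_i/∂c_i = α_i − 1, so crew i contributes w_i if α_i > 1, else 0.
α_i > 1 for i ∈ {2}; NE contributions (0, 7, 0), G = 7.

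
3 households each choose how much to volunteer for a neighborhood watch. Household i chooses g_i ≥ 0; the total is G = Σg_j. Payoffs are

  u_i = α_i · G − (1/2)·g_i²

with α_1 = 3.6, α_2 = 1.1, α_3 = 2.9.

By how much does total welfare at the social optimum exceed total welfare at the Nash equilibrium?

40.17

Household i's FOC: ∂u_i/∂g_i = α_i − g_i = 0, so g_i* = α_i.
NE contributions = (3.6, 1.1, 2.9); G = 7.6.
W^NE = (Σα)·G − ½Σα_i² = 7.6² − ½·22.58 = 46.47.
Planner sets g_i = Σα_j = 7.6 for every i, so G^SO = 3·7.6 = 22.8.
W^SO = (Σα)·G^SO − ½·3·(Σα)² = (3/2)·7.6² = 86.64.
Deadweight loss = W^SO − W^NE = 40.17.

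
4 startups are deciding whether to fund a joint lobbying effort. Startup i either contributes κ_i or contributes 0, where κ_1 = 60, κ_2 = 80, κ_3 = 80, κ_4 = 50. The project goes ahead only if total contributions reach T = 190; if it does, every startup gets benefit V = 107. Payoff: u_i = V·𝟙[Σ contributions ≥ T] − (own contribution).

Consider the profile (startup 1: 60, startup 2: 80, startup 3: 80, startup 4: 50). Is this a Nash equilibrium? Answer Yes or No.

No

Total = 270 ≥ 190: provided.
Startup 1 (pledges 60, payoff 47): dropping to 0 → total 210, payoff 107. Profitable deviation.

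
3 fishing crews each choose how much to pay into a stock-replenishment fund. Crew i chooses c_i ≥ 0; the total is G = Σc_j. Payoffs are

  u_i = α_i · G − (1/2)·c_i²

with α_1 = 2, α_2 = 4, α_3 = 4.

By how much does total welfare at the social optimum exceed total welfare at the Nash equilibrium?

Crew i's FOC: ∂u_i/∂c_i = α_i − c_i = 0, so c_i* = α_i.
NE contributions = (2, 4, 4); G = 10.
W^NE = (Σα)·G − ½Σα_i² = 10² − ½·36 = 82.
Planner sets c_i = Σα_j = 10 for every i, so G^SO = 3·10 = 30.
W^SO = (Σα)·G^SO − ½·3·(Σα)² = (3/2)·10² = 150.
Deadweight loss = W^SO − W^NE = 68.

68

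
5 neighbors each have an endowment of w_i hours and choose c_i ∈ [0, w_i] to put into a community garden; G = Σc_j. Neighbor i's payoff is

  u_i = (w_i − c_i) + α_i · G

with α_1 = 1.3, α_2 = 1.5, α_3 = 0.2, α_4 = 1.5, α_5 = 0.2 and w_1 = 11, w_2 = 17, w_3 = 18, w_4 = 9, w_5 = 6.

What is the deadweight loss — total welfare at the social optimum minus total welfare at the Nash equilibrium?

∂u_i/∂c_i = α_i − 1, so neighbor i contributes w_i if α_i > 1, else 0.
α_i > 1 for i ∈ {1, 2, 4}; NE contributions (11, 17, 0, 9, 0), G = 37.
W^NE = Σw_i − G^NE + (Σα_i)·G^NE = 61 + 3.7·37 = 197.9.
Planner: ∂(Σu_j)/∂c_i = Σα_j − 1 = 3.7 > 0, so everyone contributes w_i; G^SO = 61, W^SO = 61 + 3.7·61 = 286.7.
Deadweight loss = 88.8.

88.8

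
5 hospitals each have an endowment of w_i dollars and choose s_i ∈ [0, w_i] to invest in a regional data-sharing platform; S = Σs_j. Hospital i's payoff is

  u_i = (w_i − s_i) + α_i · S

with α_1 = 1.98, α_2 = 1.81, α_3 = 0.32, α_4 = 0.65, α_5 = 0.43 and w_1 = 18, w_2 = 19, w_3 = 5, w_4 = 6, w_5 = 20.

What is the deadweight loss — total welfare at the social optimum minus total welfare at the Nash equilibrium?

∂u_i/∂s_i = α_i − 1, so hospital i contributes w_i if α_i > 1, else 0.
α_i > 1 for i ∈ {1, 2}; NE contributions (18, 19, 0, 0, 0), S = 37.
W^NE = Σw_i − S^NE + (Σα_i)·S^NE = 68 + 4.19·37 = 223.03.
Planner: ∂(Σu_j)/∂s_i = Σα_j − 1 = 4.19 > 0, so everyone contributes w_i; S^SO = 68, W^SO = 68 + 4.19·68 = 352.92.
Deadweight loss = 129.89.

129.89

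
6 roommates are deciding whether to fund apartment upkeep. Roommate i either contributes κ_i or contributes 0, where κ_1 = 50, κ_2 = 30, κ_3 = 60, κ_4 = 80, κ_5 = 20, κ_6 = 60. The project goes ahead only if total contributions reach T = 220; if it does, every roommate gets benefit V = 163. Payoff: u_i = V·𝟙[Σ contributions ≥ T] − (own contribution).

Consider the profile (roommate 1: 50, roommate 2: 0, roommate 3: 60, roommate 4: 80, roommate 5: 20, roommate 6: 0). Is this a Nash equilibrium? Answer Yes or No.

No

Total = 210 < 220: not provided.
Roommate 1 (pledges 50, payoff -50): dropping to 0 → total 160, payoff 0. Profitable deviation.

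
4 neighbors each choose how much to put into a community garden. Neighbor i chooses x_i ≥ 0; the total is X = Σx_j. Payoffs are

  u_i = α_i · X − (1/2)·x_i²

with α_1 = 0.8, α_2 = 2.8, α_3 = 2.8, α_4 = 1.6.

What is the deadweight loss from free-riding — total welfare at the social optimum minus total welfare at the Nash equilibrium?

Neighbor i's FOC: ∂u_i/∂x_i = α_i − x_i = 0, so x_i* = α_i.
NE contributions = (0.8, 2.8, 2.8, 1.6); X = 8.
W^NE = (Σα)·X − ½Σα_i² = 8² − ½·18.88 = 54.56.
Planner sets x_i = Σα_j = 8 for every i, so X^SO = 4·8 = 32.
W^SO = (Σα)·X^SO − ½·4·(Σα)² = (4/2)·8² = 128.
Deadweight loss = W^SO − W^NE = 73.44.

73.44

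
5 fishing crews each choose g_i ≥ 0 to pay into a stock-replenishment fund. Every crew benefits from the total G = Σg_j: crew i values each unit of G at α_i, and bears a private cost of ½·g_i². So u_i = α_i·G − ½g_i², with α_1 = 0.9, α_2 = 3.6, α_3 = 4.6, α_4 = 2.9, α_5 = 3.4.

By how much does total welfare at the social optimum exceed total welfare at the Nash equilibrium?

383.19

Crew i's FOC: ∂u_i/∂g_i = α_i − g_i = 0, so g_i* = α_i.
NE contributions = (0.9, 3.6, 4.6, 2.9, 3.4); G = 15.4.
W^NE = (Σα)·G − ½Σα_i² = 15.4² − ½·54.9 = 209.71.
Planner sets g_i = Σα_j = 15.4 for every i, so G^SO = 5·15.4 = 77.
W^SO = (Σα)·G^SO − ½·5·(Σα)² = (5/2)·15.4² = 592.9.
Deadweight loss = W^SO − W^NE = 383.19.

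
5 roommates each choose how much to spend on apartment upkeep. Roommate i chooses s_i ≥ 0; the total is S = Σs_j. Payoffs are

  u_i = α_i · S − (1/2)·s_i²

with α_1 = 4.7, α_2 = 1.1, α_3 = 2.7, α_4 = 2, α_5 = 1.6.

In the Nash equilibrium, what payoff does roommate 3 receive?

29.025

Roommate i's FOC: ∂u_i/∂s_i = α_i − s_i = 0, so s_i* = α_i.
NE contributions = (4.7, 1.1, 2.7, 2, 1.6); S = 12.1.
u_3 = α_3·S − ½·(s_3)² = 2.7·12.1 − ½·2.7² = 29.025.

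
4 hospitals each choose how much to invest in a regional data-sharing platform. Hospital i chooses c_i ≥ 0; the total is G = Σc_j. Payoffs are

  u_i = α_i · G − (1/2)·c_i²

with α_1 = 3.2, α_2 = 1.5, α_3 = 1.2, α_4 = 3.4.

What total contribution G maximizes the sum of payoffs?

Planner FOC: ∂(Σu_j)/∂c_i = (Σα_j) − c_i = 0, so c_i^SO = Σα_j = 9.3 for every i; G^SO = 37.2.

37.2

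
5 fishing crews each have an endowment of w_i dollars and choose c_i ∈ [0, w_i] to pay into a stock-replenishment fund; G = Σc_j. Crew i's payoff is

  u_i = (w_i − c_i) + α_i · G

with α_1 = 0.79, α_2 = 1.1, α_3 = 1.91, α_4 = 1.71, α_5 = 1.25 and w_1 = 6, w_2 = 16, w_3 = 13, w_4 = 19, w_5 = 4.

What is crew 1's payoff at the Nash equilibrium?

47.08

∂u_i/∂c_i = α_i − 1, so crew i contributes w_i if α_i > 1, else 0.
α_i > 1 for i ∈ {2, 3, 4, 5}; NE contributions (0, 16, 13, 19, 4), G = 52.
u_1 = (6 − 0) + 0.79·52 = 47.08.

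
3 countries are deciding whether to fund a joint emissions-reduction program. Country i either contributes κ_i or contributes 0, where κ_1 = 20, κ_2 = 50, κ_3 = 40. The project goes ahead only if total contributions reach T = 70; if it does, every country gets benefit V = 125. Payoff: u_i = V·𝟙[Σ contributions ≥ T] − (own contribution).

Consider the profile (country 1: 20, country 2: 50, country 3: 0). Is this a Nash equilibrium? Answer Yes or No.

Yes

Total = 70 ≥ 70: provided.
Country 1 (pledges 20, payoff 105): dropping to 0 → total 50, payoff 0. No gain.
Country 2 (pledges 50, payoff 75): dropping to 0 → total 20, payoff 0. No gain.
Country 3 (pledges 0, payoff 125): pledging 40 → total 110, payoff 85. No gain.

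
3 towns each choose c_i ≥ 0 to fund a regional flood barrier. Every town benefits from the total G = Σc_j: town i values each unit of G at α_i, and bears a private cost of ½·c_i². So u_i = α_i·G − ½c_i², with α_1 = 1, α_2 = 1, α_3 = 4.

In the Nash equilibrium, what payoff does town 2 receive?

5.5

Town i's FOC: ∂u_i/∂c_i = α_i − c_i = 0, so c_i* = α_i.
NE contributions = (1, 1, 4); G = 6.
u_2 = α_2·G − ½·(c_2)² = 1·6 − ½·1² = 5.5.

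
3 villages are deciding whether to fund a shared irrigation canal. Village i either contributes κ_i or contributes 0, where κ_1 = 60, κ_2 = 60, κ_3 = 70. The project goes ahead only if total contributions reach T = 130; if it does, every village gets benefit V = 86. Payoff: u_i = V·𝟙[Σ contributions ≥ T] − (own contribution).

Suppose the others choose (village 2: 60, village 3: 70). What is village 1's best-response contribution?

Others' total = 130 ≥ 130; contributing adds cost 60 for no extra benefit.
Best response: 0.

0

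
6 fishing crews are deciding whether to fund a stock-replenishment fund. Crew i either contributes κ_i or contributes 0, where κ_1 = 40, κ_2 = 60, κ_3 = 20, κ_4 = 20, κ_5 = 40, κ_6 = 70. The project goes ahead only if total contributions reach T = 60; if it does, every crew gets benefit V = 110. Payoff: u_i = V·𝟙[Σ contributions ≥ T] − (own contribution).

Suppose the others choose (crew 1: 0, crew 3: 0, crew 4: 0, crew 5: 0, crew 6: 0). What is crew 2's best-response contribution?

Others' total = 0. Contributing 60 brings total to 60 ≥ 60: gain V − κ_2 = 50.
Best response: 60.

60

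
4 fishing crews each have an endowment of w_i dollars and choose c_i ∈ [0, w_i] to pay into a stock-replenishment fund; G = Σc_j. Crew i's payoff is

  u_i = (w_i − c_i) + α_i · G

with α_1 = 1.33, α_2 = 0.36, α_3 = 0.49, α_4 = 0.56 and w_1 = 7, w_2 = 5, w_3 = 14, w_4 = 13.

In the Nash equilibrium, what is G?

7

∂u_i/∂c_i = α_i − 1, so crew i contributes w_i if α_i > 1, else 0.
α_i > 1 for i ∈ {1}; NE contributions (7, 0, 0, 0), G = 7.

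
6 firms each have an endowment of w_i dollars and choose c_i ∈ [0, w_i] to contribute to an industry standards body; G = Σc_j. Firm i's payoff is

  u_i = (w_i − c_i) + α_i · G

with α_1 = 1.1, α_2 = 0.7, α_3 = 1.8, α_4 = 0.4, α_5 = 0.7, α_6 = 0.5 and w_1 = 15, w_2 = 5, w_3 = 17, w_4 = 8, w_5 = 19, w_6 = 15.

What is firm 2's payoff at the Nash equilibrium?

27.4

∂u_i/∂c_i = α_i − 1, so firm i contributes w_i if α_i > 1, else 0.
α_i > 1 for i ∈ {1, 3}; NE contributions (15, 0, 17, 0, 0, 0), G = 32.
u_2 = (5 − 0) + 0.7·32 = 27.4.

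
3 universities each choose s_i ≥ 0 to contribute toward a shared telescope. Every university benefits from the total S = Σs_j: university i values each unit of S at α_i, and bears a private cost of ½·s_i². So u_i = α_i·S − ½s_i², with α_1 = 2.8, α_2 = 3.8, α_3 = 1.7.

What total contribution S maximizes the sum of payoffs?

24.9

Planner FOC: ∂(Σu_j)/∂s_i = (Σα_j) − s_i = 0, so s_i^SO = Σα_j = 8.3 for every i; S^SO = 24.9.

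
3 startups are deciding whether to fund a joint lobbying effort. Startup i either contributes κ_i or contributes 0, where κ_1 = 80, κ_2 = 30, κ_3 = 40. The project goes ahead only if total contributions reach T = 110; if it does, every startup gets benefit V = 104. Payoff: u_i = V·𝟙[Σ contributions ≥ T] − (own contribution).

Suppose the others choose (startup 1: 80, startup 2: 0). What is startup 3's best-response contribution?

Others' total = 80. Contributing 40 brings total to 120 ≥ 110: gain V − κ_3 = 64.
Best response: 40.

40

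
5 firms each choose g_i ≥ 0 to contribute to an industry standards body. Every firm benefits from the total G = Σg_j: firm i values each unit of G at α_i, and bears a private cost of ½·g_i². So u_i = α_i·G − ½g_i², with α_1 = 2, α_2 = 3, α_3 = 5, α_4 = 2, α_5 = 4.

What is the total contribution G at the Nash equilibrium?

16

Firm i's FOC: ∂u_i/∂g_i = α_i − g_i = 0, so g_i* = α_i.
NE contributions = (2, 3, 5, 2, 4); G = 16.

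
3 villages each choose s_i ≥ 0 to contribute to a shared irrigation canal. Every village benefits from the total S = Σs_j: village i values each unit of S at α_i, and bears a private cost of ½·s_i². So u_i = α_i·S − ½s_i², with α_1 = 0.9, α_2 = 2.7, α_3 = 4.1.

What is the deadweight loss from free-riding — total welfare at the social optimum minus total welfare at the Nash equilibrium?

42.1

Village i's FOC: ∂u_i/∂s_i = α_i − s_i = 0, so s_i* = α_i.
NE contributions = (0.9, 2.7, 4.1); S = 7.7.
W^NE = (Σα)·S − ½Σα_i² = 7.7² − ½·24.91 = 46.835.
Planner sets s_i = Σα_j = 7.7 for every i, so S^SO = 3·7.7 = 23.1.
W^SO = (Σα)·S^SO − ½·3·(Σα)² = (3/2)·7.7² = 88.935.
Deadweight loss = W^SO − W^NE = 42.1.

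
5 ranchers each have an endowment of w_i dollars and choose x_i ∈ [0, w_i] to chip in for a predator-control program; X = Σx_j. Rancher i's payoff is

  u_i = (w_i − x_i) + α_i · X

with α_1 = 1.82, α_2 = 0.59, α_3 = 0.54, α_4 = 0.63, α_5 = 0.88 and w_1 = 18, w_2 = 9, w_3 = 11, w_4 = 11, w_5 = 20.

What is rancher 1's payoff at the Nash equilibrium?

32.76

∂u_i/∂x_i = α_i − 1, so rancher i contributes w_i if α_i > 1, else 0.
α_i > 1 for i ∈ {1}; NE contributions (18, 0, 0, 0, 0), X = 18.
u_1 = (18 − 18) + 1.82·18 = 32.76.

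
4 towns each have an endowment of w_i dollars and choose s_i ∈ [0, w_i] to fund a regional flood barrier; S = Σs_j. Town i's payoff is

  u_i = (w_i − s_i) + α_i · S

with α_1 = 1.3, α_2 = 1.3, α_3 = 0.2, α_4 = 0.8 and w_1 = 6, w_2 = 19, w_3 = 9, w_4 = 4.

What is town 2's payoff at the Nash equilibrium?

∂u_i/∂s_i = α_i − 1, so town i contributes w_i if α_i > 1, else 0.
α_i > 1 for i ∈ {1, 2}; NE contributions (6, 19, 0, 0), S = 25.
u_2 = (19 − 19) + 1.3·25 = 32.5.

32.5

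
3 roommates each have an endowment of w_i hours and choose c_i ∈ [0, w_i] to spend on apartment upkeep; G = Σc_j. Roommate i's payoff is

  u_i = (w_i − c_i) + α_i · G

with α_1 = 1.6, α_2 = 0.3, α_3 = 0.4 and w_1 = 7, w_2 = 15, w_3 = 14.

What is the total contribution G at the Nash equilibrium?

∂u_i/∂c_i = α_i − 1, so roommate i contributes w_i if α_i > 1, else 0.
α_i > 1 for i ∈ {1}; NE contributions (7, 0, 0), G = 7.

7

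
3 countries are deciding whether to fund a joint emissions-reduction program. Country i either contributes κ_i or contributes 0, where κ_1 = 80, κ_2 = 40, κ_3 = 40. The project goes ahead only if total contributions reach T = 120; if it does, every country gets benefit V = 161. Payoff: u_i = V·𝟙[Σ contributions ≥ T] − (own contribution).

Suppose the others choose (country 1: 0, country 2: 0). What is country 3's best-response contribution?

0

Others' total = 0. Even contributing 40 gives 40 < 120: no benefit either way.
Best response: 0.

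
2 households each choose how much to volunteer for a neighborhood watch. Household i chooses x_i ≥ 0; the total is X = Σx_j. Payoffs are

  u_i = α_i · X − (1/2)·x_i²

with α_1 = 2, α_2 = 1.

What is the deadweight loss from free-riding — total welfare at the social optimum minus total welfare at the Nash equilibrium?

2.5

Household i's FOC: ∂u_i/∂x_i = α_i − x_i = 0, so x_i* = α_i.
NE contributions = (2, 1); X = 3.
W^NE = (Σα)·X − ½Σα_i² = 3² − ½·5 = 6.5.
Planner sets x_i = Σα_j = 3 for every i, so X^SO = 2·3 = 6.
W^SO = (Σα)·X^SO − ½·2·(Σα)² = (2/2)·3² = 9.
Deadweight loss = W^SO − W^NE = 2.5.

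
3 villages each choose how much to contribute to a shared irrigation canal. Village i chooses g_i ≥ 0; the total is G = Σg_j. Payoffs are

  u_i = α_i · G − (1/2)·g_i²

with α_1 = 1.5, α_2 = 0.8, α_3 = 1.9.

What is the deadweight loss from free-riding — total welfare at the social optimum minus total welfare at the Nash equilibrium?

Village i's FOC: ∂u_i/∂g_i = α_i − g_i = 0, so g_i* = α_i.
NE contributions = (1.5, 0.8, 1.9); G = 4.2.
W^NE = (Σα)·G − ½Σα_i² = 4.2² − ½·6.5 = 14.39.
Planner sets g_i = Σα_j = 4.2 for every i, so G^SO = 3·4.2 = 12.6.
W^SO = (Σα)·G^SO − ½·3·(Σα)² = (3/2)·4.2² = 26.46.
Deadweight loss = W^SO − W^NE = 12.07.

12.07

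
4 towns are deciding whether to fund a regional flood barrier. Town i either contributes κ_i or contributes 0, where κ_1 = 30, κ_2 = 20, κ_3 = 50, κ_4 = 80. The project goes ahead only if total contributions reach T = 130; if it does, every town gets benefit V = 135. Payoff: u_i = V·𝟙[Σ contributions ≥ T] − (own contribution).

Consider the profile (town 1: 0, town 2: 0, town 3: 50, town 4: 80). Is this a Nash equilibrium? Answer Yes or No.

Total = 130 ≥ 130: provided.
Town 1 (pledges 0, payoff 135): pledging 30 → total 160, payoff 105. No gain.
Town 2 (pledges 0, payoff 135): pledging 20 → total 150, payoff 115. No gain.
Town 3 (pledges 50, payoff 85): dropping to 0 → total 80, payoff 0. No gain.
Town 4 (pledges 80, payoff 55): dropping to 0 → total 50, payoff 0. No gain.

Yes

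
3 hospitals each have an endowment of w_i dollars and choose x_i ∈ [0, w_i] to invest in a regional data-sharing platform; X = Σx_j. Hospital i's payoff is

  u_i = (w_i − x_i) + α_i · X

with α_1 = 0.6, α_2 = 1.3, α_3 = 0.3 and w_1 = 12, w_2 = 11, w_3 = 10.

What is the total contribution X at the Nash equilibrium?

11

∂u_i/∂x_i = α_i − 1, so hospital i contributes w_i if α_i > 1, else 0.
α_i > 1 for i ∈ {2}; NE contributions (0, 11, 0), X = 11.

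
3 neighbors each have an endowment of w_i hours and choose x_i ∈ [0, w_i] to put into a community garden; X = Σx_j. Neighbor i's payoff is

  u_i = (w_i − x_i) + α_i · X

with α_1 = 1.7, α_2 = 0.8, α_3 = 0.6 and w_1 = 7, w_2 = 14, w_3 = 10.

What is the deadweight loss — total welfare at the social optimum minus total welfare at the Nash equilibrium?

∂u_i/∂x_i = α_i − 1, so neighbor i contributes w_i if α_i > 1, else 0.
α_i > 1 for i ∈ {1}; NE contributions (7, 0, 0), X = 7.
W^NE = Σw_i − X^NE + (Σα_i)·X^NE = 31 + 2.1·7 = 45.7.
Planner: ∂(Σu_j)/∂x_i = Σα_j − 1 = 2.1 > 0, so everyone contributes w_i; X^SO = 31, W^SO = 31 + 2.1·31 = 96.1.
Deadweight loss = 50.4.

50.4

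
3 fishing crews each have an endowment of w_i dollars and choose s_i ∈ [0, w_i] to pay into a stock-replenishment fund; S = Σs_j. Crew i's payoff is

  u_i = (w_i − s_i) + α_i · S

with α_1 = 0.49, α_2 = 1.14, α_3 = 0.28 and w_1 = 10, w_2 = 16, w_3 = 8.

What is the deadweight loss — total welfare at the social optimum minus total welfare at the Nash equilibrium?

∂u_i/∂s_i = α_i − 1, so crew i contributes w_i if α_i > 1, else 0.
α_i > 1 for i ∈ {2}; NE contributions (0, 16, 0), S = 16.
W^NE = Σw_i − S^NE + (Σα_i)·S^NE = 34 + 0.91·16 = 48.56.
Planner: ∂(Σu_j)/∂s_i = Σα_j − 1 = 0.91 > 0, so everyone contributes w_i; S^SO = 34, W^SO = 34 + 0.91·34 = 64.94.
Deadweight loss = 16.38.

16.38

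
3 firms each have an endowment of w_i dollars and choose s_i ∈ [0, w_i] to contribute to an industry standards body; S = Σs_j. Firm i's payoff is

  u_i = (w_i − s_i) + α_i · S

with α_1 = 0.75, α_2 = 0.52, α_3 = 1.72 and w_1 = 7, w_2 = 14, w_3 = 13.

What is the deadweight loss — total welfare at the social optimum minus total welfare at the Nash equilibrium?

∂u_i/∂s_i = α_i − 1, so firm i contributes w_i if α_i > 1, else 0.
α_i > 1 for i ∈ {3}; NE contributions (0, 0, 13), S = 13.
W^NE = Σw_i − S^NE + (Σα_i)·S^NE = 34 + 1.99·13 = 59.87.
Planner: ∂(Σu_j)/∂s_i = Σα_j − 1 = 1.99 > 0, so everyone contributes w_i; S^SO = 34, W^SO = 34 + 1.99·34 = 101.66.
Deadweight loss = 41.79.

41.79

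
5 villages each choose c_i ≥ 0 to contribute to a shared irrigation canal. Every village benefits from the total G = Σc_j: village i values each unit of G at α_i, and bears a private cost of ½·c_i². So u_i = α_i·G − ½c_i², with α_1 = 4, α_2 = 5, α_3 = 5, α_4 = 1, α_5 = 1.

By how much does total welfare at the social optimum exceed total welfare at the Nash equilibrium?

Village i's FOC: ∂u_i/∂c_i = α_i − c_i = 0, so c_i* = α_i.
NE contributions = (4, 5, 5, 1, 1); G = 16.
W^NE = (Σα)·G − ½Σα_i² = 16² − ½·68 = 222.
Planner sets c_i = Σα_j = 16 for every i, so G^SO = 5·16 = 80.
W^SO = (Σα)·G^SO − ½·5·(Σα)² = (5/2)·16² = 640.
Deadweight loss = W^SO − W^NE = 418.

418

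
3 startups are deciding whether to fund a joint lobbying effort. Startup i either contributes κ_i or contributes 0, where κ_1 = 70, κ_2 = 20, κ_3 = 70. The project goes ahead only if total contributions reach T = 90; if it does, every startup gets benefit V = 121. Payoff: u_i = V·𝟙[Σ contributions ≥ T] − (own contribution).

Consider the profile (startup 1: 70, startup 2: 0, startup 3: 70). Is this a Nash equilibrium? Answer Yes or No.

Yes

Total = 140 ≥ 90: provided.
Startup 1 (pledges 70, payoff 51): dropping to 0 → total 70, payoff 0. No gain.
Startup 2 (pledges 0, payoff 121): pledging 20 → total 160, payoff 101. No gain.
Startup 3 (pledges 70, payoff 51): dropping to 0 → total 70, payoff 0. No gain.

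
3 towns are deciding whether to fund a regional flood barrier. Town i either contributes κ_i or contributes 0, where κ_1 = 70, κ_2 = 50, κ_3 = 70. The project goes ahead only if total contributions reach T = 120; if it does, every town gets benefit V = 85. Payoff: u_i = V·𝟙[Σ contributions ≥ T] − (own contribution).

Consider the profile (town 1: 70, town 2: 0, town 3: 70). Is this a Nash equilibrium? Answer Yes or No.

Total = 140 ≥ 120: provided.
Town 1 (pledges 70, payoff 15): dropping to 0 → total 70, payoff 0. No gain.
Town 2 (pledges 0, payoff 85): pledging 50 → total 190, payoff 35. No gain.
Town 3 (pledges 70, payoff 15): dropping to 0 → total 70, payoff 0. No gain.

Yes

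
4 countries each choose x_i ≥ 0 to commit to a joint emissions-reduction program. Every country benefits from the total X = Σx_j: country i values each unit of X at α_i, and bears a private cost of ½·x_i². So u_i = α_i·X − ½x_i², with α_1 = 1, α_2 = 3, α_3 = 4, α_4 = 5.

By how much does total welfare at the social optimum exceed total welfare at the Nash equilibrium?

Country i's FOC: ∂u_i/∂x_i = α_i − x_i = 0, so x_i* = α_i.
NE contributions = (1, 3, 4, 5); X = 13.
W^NE = (Σα)·X − ½Σα_i² = 13² − ½·51 = 143.5.
Planner sets x_i = Σα_j = 13 for every i, so X^SO = 4·13 = 52.
W^SO = (Σα)·X^SO − ½·4·(Σα)² = (4/2)·13² = 338.
Deadweight loss = W^SO − W^NE = 194.5.

194.5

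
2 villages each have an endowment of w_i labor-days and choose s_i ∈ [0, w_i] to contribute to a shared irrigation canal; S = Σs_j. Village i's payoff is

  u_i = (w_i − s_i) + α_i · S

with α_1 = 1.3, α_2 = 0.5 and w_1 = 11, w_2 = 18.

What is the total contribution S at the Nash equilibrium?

∂u_i/∂s_i = α_i − 1, so village i contributes w_i if α_i > 1, else 0.
α_i > 1 for i ∈ {1}; NE contributions (11, 0), S = 11.

11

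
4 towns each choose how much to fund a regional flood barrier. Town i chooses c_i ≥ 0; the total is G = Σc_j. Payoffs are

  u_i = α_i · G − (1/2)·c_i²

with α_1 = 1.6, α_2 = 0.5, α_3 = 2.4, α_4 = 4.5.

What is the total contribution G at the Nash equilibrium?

9

Town i's FOC: ∂u_i/∂c_i = α_i − c_i = 0, so c_i* = α_i.
NE contributions = (1.6, 0.5, 2.4, 4.5); G = 9.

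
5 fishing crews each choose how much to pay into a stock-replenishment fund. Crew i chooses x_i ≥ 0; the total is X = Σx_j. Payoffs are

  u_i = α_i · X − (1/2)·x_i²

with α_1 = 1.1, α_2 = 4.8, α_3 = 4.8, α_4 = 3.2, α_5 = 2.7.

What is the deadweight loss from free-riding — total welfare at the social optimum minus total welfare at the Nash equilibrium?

Crew i's FOC: ∂u_i/∂x_i = α_i − x_i = 0, so x_i* = α_i.
NE contributions = (1.1, 4.8, 4.8, 3.2, 2.7); X = 16.6.
W^NE = (Σα)·X − ½Σα_i² = 16.6² − ½·64.82 = 243.15.
Planner sets x_i = Σα_j = 16.6 for every i, so X^SO = 5·16.6 = 83.
W^SO = (Σα)·X^SO − ½·5·(Σα)² = (5/2)·16.6² = 688.9.
Deadweight loss = W^SO − W^NE = 445.75.

445.75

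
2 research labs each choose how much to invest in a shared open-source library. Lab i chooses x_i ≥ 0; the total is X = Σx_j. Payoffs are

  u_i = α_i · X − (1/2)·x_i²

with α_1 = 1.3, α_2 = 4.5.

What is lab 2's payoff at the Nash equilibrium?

Lab i's FOC: ∂u_i/∂x_i = α_i − x_i = 0, so x_i* = α_i.
NE contributions = (1.3, 4.5); X = 5.8.
u_2 = α_2·X − ½·(x_2)² = 4.5·5.8 − ½·4.5² = 15.975.

15.975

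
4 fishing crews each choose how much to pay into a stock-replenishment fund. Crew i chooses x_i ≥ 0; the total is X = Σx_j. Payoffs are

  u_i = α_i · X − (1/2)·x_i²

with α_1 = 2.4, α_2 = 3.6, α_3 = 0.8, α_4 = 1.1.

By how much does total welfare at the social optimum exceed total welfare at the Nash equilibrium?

Crew i's FOC: ∂u_i/∂x_i = α_i − x_i = 0, so x_i* = α_i.
NE contributions = (2.4, 3.6, 0.8, 1.1); X = 7.9.
W^NE = (Σα)·X − ½Σα_i² = 7.9² − ½·20.57 = 52.125.
Planner sets x_i = Σα_j = 7.9 for every i, so X^SO = 4·7.9 = 31.6.
W^SO = (Σα)·X^SO − ½·4·(Σα)² = (4/2)·7.9² = 124.82.
Deadweight loss = W^SO − W^NE = 72.695.

72.695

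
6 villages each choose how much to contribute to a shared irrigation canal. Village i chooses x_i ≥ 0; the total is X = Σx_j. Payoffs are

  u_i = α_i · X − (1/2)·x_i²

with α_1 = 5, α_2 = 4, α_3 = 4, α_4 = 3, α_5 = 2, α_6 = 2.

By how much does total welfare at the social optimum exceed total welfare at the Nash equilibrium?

837

Village i's FOC: ∂u_i/∂x_i = α_i − x_i = 0, so x_i* = α_i.
NE contributions = (5, 4, 4, 3, 2, 2); X = 20.
W^NE = (Σα)·X − ½Σα_i² = 20² − ½·74 = 363.
Planner sets x_i = Σα_j = 20 for every i, so X^SO = 6·20 = 120.
W^SO = (Σα)·X^SO − ½·6·(Σα)² = (6/2)·20² = 1200.
Deadweight loss = W^SO − W^NE = 837.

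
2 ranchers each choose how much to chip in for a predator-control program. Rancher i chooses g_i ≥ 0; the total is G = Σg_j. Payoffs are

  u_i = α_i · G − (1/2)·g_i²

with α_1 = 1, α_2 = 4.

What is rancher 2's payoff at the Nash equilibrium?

Rancher i's FOC: ∂u_i/∂g_i = α_i − g_i = 0, so g_i* = α_i.
NE contributions = (1, 4); G = 5.
u_2 = α_2·G − ½·(g_2)² = 4·5 − ½·4² = 12.

12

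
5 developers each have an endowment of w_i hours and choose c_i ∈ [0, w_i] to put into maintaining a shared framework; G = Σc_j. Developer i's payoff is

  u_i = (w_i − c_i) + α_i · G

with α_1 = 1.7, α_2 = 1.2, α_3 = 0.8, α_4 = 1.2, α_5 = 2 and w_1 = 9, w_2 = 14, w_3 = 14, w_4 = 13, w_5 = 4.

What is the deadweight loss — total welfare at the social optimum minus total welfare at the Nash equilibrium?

∂u_i/∂c_i = α_i − 1, so developer i contributes w_i if α_i > 1, else 0.
α_i > 1 for i ∈ {1, 2, 4, 5}; NE contributions (9, 14, 0, 13, 4), G = 40.
W^NE = Σw_i − G^NE + (Σα_i)·G^NE = 54 + 5.9·40 = 290.
Planner: ∂(Σu_j)/∂c_i = Σα_j − 1 = 5.9 > 0, so everyone contributes w_i; G^SO = 54, W^SO = 54 + 5.9·54 = 372.6.
Deadweight loss = 82.6.

82.6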